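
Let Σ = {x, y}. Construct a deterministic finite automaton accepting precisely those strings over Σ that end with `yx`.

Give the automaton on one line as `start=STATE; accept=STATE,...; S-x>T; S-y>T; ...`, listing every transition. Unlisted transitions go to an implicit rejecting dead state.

start=s0; accept=s2; s0-x>s0; s0-y>s1; s1-x>s2; s1-y>s1; s2-x>s0; s2-y>s1

Remember how much of `yx` the current input suffix matches. State s0 means no match yet; s1 means the last symbol is `y`; s2 means the last 2 symbols are `yx`. Only s2 accepts. On a mismatch, fall back to the longest proper suffix that is still a prefix of `yx`.
A 3-state machine:
        x   y  
>  s0   s0  s1 
   s1   s2  s1 
 * s2   s0  s1 
(> = start, * = accepting)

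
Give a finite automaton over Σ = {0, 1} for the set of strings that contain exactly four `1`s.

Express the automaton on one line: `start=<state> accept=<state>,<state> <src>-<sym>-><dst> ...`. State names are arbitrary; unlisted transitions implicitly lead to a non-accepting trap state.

Only the number of `1`s matters, and only up to 5. Make a chain q0 → q1 → q2 → q3 → q4 → q5 advanced by each `1` (with q5 absorbing); every other symbol self-loops. The accepting set is {q4}.
6 states suffice.
        0   1  
>  q0   q0  q1 
   q1   q1  q2 
   q2   q2  q3 
   q3   q3  q4 
 * q4   q4  q5 
   q5   q5  q5 
(> = start, * = accepting)

start=q0 accept=q4 q0-0->q0 q0-1->q1 q1-0->q1 q1-1->q2 q2-0->q2 q2-1->q3 q3-0->q3 q3-1->q4 q4-0->q4 q4-1->q5 q5-0->q5 q5-1->q5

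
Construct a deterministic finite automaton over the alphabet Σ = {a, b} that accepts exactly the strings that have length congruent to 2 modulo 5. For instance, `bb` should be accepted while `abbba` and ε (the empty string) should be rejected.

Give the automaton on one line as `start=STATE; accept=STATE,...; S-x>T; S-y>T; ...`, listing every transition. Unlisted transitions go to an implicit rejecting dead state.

start=q0; accept=q2; q0-a>q1; q0-b>q1; q1-a>q2; q1-b>q2; q2-a>q3; q2-b>q3; q3-a>q4; q3-b>q4; q4-a>q0; q4-b>q0

Only the length mod 5 matters, so use a 5-cycle: from any state, every input symbol moves to the next state, wrapping q4 back to q0. Mark q2 accepting.
5 states suffice.
        a   b  
>  q0   q1  q1 
   q1   q2  q2 
 * q2   q3  q3 
   q3   q4  q4 
   q4   q0  q0 
(> = start, * = accepting)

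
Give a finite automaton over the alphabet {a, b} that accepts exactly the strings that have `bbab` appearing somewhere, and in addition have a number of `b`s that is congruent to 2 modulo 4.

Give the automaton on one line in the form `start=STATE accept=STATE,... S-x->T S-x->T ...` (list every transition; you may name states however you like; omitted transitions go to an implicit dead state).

Run two small machines in parallel and take their product. The first has 5 states tracking whether and how much of `bbab` has been seen; the second has 4 states tracking the count of `b`s modulo 4. A product state is a pair (one from each), accepting exactly when both do.
With 20 states:
          a    b  
>  q0     q0   q1 
   q1     q2   q3 
   q2     q2   q4 
   q3     q5   q6 
   q4     q7   q6 
   q5     q7   q8 
   q6     q9  q10 
   q7     q7  q11 
   q8     q8  q12 
   q9    q13  q12 
   q10   q14  q15 
   q11   q13  q10 
   q12   q12  q16 
   q13   q13  q17 
   q14    q0  q16 
   q15   q18   q3 
   q16   q16  q19 
   q17    q0  q15 
   q18    q2  q19 
 * q19   q19   q8 
(> = start, * = accepting)

start=q0 accept=q19 q0-a->q0 q0-b->q1 q1-a->q2 q1-b->q3 q2-a->q2 q2-b->q4 q3-a->q5 q3-b->q6 q4-a->q7 q4-b->q6 q5-a->q7 q5-b->q8 q6-a->q9 q6-b->q10 q7-a->q7 q7-b->q11 q8-a->q8 q8-b->q12 q9-a->q13 q9-b->q12 q10-a->q14 q10-b->q15 q11-a->q13 q11-b->q10 q12-a->q12 q12-b->q16 q13-a->q13 q13-b->q17 q14-a->q0 q14-b->q16 q15-a->q18 q15-b->q3 q16-a->q16 q16-b->q19 q17-a->q0 q17-b->q15 q18-a->q2 q18-b->q19 q19-a->q19 q19-b->q8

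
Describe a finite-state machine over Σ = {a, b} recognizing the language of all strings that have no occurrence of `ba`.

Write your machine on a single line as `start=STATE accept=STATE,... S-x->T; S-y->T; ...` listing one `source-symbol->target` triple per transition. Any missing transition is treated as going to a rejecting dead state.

start=q0; accept=q0,q1; q0-a->q0; q0-b->q1; q1-a->q2; q1-b->q1; q2-a->q2; q2-b->q2

Track partial matches of the forbidden pattern `ba`. State q2 is a dead state reached once `ba` has occurred; every other state accepts. q0 means no part of `ba` is currently matched.
        a   b  
>* q0   q0  q1 
 * q1   q2  q1 
   q2   q2  q2 
(> = start, * = accepting)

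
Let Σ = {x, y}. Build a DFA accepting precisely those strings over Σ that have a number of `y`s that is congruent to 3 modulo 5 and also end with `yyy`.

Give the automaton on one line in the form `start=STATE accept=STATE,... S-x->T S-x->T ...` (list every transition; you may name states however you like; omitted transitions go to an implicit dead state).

Handle the two conditions separately and then intersect. The first has 5 states tracking the count of `y`s modulo 5; the second has 4 states tracking how much of the suffix `yyy` has currently been matched. A product state is a pair (one from each), accepting exactly when both do.
A 20-state machine:
          x    y  
>  S0     S0   S1 
   S1     S2   S3 
   S2     S2   S4 
   S3     S5   S6 
   S4     S5   S7 
   S5     S5   S8 
 * S6     S9  S10 
   S7     S9  S10 
   S8     S9  S11 
   S9     S9  S12 
   S10   S13  S14 
   S11   S13  S14 
   S12   S13  S15 
   S13   S13  S16 
   S14    S0  S17 
   S15    S0  S17 
   S16    S0  S18 
   S17    S2  S19 
   S18    S2  S19 
   S19    S5   S6 
(> = start, * = accepting)

start=S0 accept=S6 S0-x->S0 S0-y->S1 S1-x->S2 S1-y->S3 S2-x->S2 S2-y->S4 S3-x->S5 S3-y->S6 S4-x->S5 S4-y->S7 S5-x->S5 S5-y->S8 S6-x->S9 S6-y->S10 S7-x->S9 S7-y->S10 S8-x->S9 S8-y->S11 S9-x->S9 S9-y->S12 S10-x->S13 S10-y->S14 S11-x->S13 S11-y->S14 S12-x->S13 S12-y->S15 S13-x->S13 S13-y->S16 S14-x->S0 S14-y->S17 S15-x->S0 S15-y->S17 S16-x->S0 S16-y->S18 S17-x->S2 S17-y->S19 S18-x->S2 S18-y->S19 S19-x->S5 S19-y->S6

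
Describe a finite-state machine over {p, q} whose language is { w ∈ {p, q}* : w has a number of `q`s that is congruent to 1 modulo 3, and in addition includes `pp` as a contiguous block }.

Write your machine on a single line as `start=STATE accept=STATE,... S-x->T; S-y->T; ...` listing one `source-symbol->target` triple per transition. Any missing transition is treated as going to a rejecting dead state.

Handle the two conditions separately and then intersect. The first has 3 states tracking the count of `q`s modulo 3; the second has 3 states tracking whether and how much of `pp` has been seen. A product state is a pair (one from each), accepting exactly when both do.
With 9 states:
       p  q 
>  A   B  C 
   B   D  C 
   C   E  F 
   D   D  G 
   E   G  F 
   F   H  A 
 * G   G  I 
   H   I  A 
   I   I  D 
(> = start, * = accepting)

start=A; accept=G; A-p->B; A-q->C; B-p->D; B-q->C; C-p->E; C-q->F; D-p->D; D-q->G; E-p->G; E-q->F; F-p->H; F-q->A; G-p->G; G-q->I; H-p->I; H-q->A; I-p->I; I-q->D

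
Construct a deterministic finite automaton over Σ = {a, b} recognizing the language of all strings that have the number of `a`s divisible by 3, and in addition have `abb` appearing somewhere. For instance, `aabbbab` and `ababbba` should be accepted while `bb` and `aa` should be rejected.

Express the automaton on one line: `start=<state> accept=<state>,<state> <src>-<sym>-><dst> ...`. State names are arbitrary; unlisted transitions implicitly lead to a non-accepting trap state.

start=q0 accept=q9 q0-a->q1 q0-b->q0 q1-a->q2 q1-b->q3 q2-a->q4 q2-b->q5 q3-a->q2 q3-b->q6 q4-a->q1 q4-b->q7 q5-a->q4 q5-b->q8 q6-a->q8 q6-b->q6 q7-a->q1 q7-b->q9 q8-a->q9 q8-b->q8 q9-a->q6 q9-b->q9

Handle the two conditions separately and then intersect. One (3 states) tracks the count of `a`s modulo 3; the other (4 states) tracks whether and how much of `abb` has been seen. Each combined state is a pair, one component from each; accept when both components accept.
With 10 states:
        a   b  
>  q0   q1  q0 
   q1   q2  q3 
   q2   q4  q5 
   q3   q2  q6 
   q4   q1  q7 
   q5   q4  q8 
   q6   q8  q6 
   q7   q1  q9 
   q8   q9  q8 
 * q9   q6  q9 
(> = start, * = accepting)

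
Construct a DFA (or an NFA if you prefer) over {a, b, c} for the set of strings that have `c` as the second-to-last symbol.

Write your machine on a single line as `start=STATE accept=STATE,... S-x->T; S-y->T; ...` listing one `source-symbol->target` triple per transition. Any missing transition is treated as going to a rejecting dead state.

start=s0; accept=s10,s11,s12; s0-a->s1; s0-b->s2; s0-c->s3; s1-a->s4; s1-b->s5; s1-c->s6; s2-a->s7; s2-b->s8; s2-c->s9; s3-a->s10; s3-b->s11; s3-c->s12; s4-a->s4; s4-b->s5; s4-c->s6; s5-a->s7; s5-b->s8; s5-c->s9; s6-a->s10; s6-b->s11; s6-c->s12; s7-a->s4; s7-b->s5; s7-c->s6; s8-a->s7; s8-b->s8; s8-c->s9; s9-a->s10; s9-b->s11; s9-c->s12; s10-a->s4; s10-b->s5; s10-c->s6; s11-a->s7; s11-b->s8; s11-c->s9; s12-a->s10; s12-b->s11; s12-c->s12

Because acceptance depends on a position counted from the end, the machine has to buffer the most recent 2 symbols. Make each state the string of the last up-to-2 symbols read; on input `x` shift the window left and append `x`. Accept when the buffered window has length 2 and begins with `c`.
With 13 states:
          a    b    c  
>  s0     s1   s2   s3 
   s1     s4   s5   s6 
   s2     s7   s8   s9 
   s3    s10  s11  s12 
   s4     s4   s5   s6 
   s5     s7   s8   s9 
   s6    s10  s11  s12 
   s7     s4   s5   s6 
   s8     s7   s8   s9 
   s9    s10  s11  s12 
 * s10    s4   s5   s6 
 * s11    s7   s8   s9 
 * s12   s10  s11  s12 
(> = start, * = accepting)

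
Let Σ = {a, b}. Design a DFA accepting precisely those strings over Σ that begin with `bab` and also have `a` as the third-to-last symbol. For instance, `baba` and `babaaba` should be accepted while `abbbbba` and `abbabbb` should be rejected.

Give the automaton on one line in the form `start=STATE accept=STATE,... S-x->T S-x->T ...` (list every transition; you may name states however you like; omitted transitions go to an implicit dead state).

start=q0 accept=q16,q17,q21,q22 q0-a->q1 q0-b->q2 q1-a->q3 q1-b->q4 q2-a->q5 q2-b->q6 q3-a->q7 q3-b->q8 q4-a->q9 q4-b->q10 q5-a->q11 q5-b->q12 q6-a->q13 q6-b->q14 q7-a->q7 q7-b->q8 q8-a->q9 q8-b->q10 q9-a->q11 q9-b->q15 q10-a->q13 q10-b->q14 q11-a->q7 q11-b->q8 q12-a->q16 q12-b->q17 q13-a->q11 q13-b->q15 q14-a->q13 q14-b->q14 q15-a->q9 q15-b->q10 q16-a->q18 q16-b->q12 q17-a->q19 q17-b->q20 q18-a->q21 q18-b->q22 q19-a->q18 q19-b->q12 q20-a->q19 q20-b->q20 q21-a->q21 q21-b->q22 q22-a->q16 q22-b->q17

Run two small machines in parallel and take their product. The first has 5 states tracking whether the input so far still matches the prefix `bab`; the second has 15 states tracking the last 3 symbols read. A product state is a pair (one from each), accepting exactly when both do.
With 23 states:
          a    b  
>  q0     q1   q2 
   q1     q3   q4 
   q2     q5   q6 
   q3     q7   q8 
   q4     q9  q10 
   q5    q11  q12 
   q6    q13  q14 
   q7     q7   q8 
   q8     q9  q10 
   q9    q11  q15 
   q10   q13  q14 
   q11    q7   q8 
   q12   q16  q17 
   q13   q11  q15 
   q14   q13  q14 
   q15    q9  q10 
 * q16   q18  q12 
 * q17   q19  q20 
   q18   q21  q22 
   q19   q18  q12 
   q20   q19  q20 
 * q21   q21  q22 
 * q22   q16  q17 
(> = start, * = accepting)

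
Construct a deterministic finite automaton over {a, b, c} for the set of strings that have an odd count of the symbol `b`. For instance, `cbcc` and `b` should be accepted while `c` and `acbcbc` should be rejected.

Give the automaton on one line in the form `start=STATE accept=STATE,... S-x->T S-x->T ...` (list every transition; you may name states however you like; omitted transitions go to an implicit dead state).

start=s0 accept=s1 s0-a->s0 s0-b->s1 s0-c->s0 s1-a->s1 s1-b->s0 s1-c->s1

Keep the running count of `b`s modulo 2: each `b` advances along the cycle s0 → s1 → s0 while other symbols loop. Accept at s1.
2 states suffice.
        a   b   c  
>  s0   s0  s1  s0 
 * s1   s1  s0  s1 
(> = start, * = accepting)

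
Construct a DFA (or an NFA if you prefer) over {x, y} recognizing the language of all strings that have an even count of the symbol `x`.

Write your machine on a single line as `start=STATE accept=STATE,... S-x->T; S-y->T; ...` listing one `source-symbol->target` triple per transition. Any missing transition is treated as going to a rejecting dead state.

start=q0; accept=q0; q0-x->q1; q0-y->q0; q1-x->q0; q1-y->q1

Keep the running count of `x`s modulo 2: each `x` advances along the cycle q0 → q1 → q0 while other symbols loop. Accept at q0.
A 2-state machine:
        x   y  
>* q0   q1  q0 
   q1   q0  q1 
(> = start, * = accepting)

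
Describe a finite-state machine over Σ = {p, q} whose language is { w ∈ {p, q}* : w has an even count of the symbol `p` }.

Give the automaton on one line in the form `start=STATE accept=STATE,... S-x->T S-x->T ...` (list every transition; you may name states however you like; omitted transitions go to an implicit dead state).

The only thing that matters is how many `p`s have appeared, reduced mod 2. Use one state per residue: S0 for 0, …, S1 for 1. Reading `p` moves to the next residue; anything else stays put. S0 is accepting.
2 states suffice.
        p   q  
>* S0   S1  S0 
   S1   S0  S1 
(> = start, * = accepting)

start=S0 accept=S0 S0-p->S1 S0-q->S0 S1-p->S0 S1-q->S1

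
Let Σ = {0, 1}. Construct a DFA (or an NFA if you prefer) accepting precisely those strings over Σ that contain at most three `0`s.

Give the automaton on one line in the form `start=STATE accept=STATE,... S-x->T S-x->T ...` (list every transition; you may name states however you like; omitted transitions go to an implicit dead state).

start=s0 accept=s0,s1,s2,s3 s0-0->s1 s0-1->s0 s1-0->s2 s1-1->s1 s2-0->s3 s2-1->s2 s3-0->s4 s3-1->s3 s4-0->s4 s4-1->s4

Only the number of `0`s matters, and only up to 4. Make a chain s0 → s1 → s2 → s3 → s4 advanced by each `0` (with s4 absorbing); every other symbol self-loops. The accepting set is {s0, s1, s2, s3}.
A 5-state machine:
        0   1  
>* s0   s1  s0 
 * s1   s2  s1 
 * s2   s3  s2 
 * s3   s4  s3 
   s4   s4  s4 
(> = start, * = accepting)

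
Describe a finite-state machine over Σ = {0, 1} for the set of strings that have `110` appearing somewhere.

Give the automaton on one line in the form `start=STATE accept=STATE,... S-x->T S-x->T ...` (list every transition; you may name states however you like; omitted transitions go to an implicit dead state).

start=s0 accept=s3 s0-0->s0 s0-1->s1 s1-0->s0 s1-1->s2 s2-0->s3 s2-1->s2 s3-0->s3 s3-1->s3

States s0..s2 record the length of the longest prefix of `110` that matches the current input suffix. Reaching s3 means `110` has been seen, and we stay there forever. Accept from s3.
4 states suffice.
        0   1  
>  s0   s0  s1 
   s1   s0  s2 
   s2   s3  s2 
 * s3   s3  s3 
(> = start, * = accepting)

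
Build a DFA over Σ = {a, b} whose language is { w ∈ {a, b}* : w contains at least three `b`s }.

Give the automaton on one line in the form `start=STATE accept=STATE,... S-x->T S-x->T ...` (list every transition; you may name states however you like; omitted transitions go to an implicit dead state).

start=s0 accept=s3,s4 s0-a->s0 s0-b->s1 s1-a->s1 s1-b->s2 s2-a->s2 s2-b->s3 s3-a->s3 s3-b->s4 s4-a->s4 s4-b->s4

Count `b`s, saturating at 4: states s0 through s3 mean 0 through 3 `b`s seen; s4 means more than 3. Each `b` increments (capped at s4); other symbols loop. Accept from {s3, s4}.
With 5 states:
        a   b  
>  s0   s0  s1 
   s1   s1  s2 
   s2   s2  s3 
 * s3   s3  s4 
 * s4   s4  s4 
(> = start, * = accepting)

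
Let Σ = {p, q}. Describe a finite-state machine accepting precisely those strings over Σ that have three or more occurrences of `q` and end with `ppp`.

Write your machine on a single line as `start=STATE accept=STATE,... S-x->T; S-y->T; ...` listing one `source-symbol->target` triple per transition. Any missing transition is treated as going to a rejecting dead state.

start=A; accept=R,T; A-p->B; A-q->C; B-p->D; B-q->C; C-p->E; C-q->F; D-p->G; D-q->C; E-p->H; E-q->F; F-p->I; F-q->J; G-p->G; G-q->C; H-p->K; H-q->F; I-p->L; I-q->J; J-p->M; J-q->N; K-p->K; K-q->F; L-p->O; L-q->J; M-p->P; M-q->N; N-p->Q; N-q->N; O-p->O; O-q->J; P-p->R; P-q->N; Q-p->S; Q-q->N; R-p->R; R-q->N; S-p->T; S-q->N; T-p->T; T-q->N

Run two small machines in parallel and take their product. One (5 states) tracks the count of `q`s, saturating at 4; the other (4 states) tracks how much of the suffix `ppp` has currently been matched. Each combined state is a pair, one component from each; accept when both components accept.
20 states suffice.
       p  q 
>  A   B  C 
   B   D  C 
   C   E  F 
   D   G  C 
   E   H  F 
   F   I  J 
   G   G  C 
   H   K  F 
   I   L  J 
   J   M  N 
   K   K  F 
   L   O  J 
   M   P  N 
   N   Q  N 
   O   O  J 
   P   R  N 
   Q   S  N 
 * R   R  N 
   S   T  N 
 * T   T  N 
(> = start, * = accepting)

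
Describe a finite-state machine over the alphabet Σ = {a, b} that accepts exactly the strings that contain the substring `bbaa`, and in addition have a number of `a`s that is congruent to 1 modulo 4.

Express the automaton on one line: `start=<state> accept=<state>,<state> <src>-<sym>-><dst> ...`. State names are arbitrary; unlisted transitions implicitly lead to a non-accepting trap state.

Run two small machines in parallel and take their product. One (5 states) tracks whether and how much of `bbaa` has been seen; the other (4 states) tracks the count of `a`s modulo 4. Each combined state is a pair, one component from each; accept when both components accept.
          a    b  
>  S0     S1   S2 
   S1     S3   S4 
   S2     S1   S5 
   S3     S6   S7 
   S4     S3   S8 
   S5     S9   S5 
   S6     S0  S10 
   S7     S6  S11 
   S8    S12   S8 
   S9    S13   S4 
   S10    S0  S14 
   S11   S15  S11 
   S12   S16   S7 
   S13   S16  S13 
   S14   S17  S14 
   S15   S18  S10 
   S16   S18  S16 
   S17   S19   S2 
   S18   S19  S18 
 * S19   S13  S19 
(> = start, * = accepting)

start=S0 accept=S19 S0-a->S1 S0-b->S2 S1-a->S3 S1-b->S4 S2-a->S1 S2-b->S5 S3-a->S6 S3-b->S7 S4-a->S3 S4-b->S8 S5-a->S9 S5-b->S5 S6-a->S0 S6-b->S10 S7-a->S6 S7-b->S11 S8-a->S12 S8-b->S8 S9-a->S13 S9-b->S4 S10-a->S0 S10-b->S14 S11-a->S15 S11-b->S11 S12-a->S16 S12-b->S7 S13-a->S16 S13-b->S13 S14-a->S17 S14-b->S14 S15-a->S18 S15-b->S10 S16-a->S18 S16-b->S16 S17-a->S19 S17-b->S2 S18-a->S19 S18-b->S18 S19-a->S13 S19-b->S19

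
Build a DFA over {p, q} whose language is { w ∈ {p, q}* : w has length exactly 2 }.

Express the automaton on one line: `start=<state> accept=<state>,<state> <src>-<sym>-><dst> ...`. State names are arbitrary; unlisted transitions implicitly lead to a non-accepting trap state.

start=A accept=C A-p->B A-q->B B-p->C B-q->C C-p->D C-q->D D-p->D D-q->D

Count input length up to 3: every symbol moves from A toward D, which means 'more than 2' and absorbs. Accept from {C}.
With 4 states:
       p  q 
>  A   B  B 
   B   C  C 
 * C   D  D 
   D   D  D 
(> = start, * = accepting)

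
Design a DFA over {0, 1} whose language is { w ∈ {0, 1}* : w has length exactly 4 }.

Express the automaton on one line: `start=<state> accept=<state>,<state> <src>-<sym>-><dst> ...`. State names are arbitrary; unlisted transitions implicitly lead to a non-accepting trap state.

start=A accept=E A-0->B A-1->B B-0->C B-1->C C-0->D C-1->D D-0->E D-1->E E-0->F E-1->F F-0->F F-1->F

Count input length up to 5: every symbol moves from A toward F, which means 'more than 4' and absorbs. Accept from {E}.
With 6 states:
       0  1 
>  A   B  B 
   B   C  C 
   C   D  D 
   D   E  E 
 * E   F  F 
   F   F  F 
(> = start, * = accepting)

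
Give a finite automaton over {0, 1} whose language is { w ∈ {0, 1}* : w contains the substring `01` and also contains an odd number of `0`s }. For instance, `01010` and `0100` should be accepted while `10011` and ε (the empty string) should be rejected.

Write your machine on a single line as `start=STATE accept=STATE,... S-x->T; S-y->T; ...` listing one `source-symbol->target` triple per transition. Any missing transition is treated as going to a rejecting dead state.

Build one automaton per condition and run them in lockstep. The first has 3 states tracking whether and how much of `01` has been seen; the second has 2 states tracking the count of `0`s modulo 2. A product state is a pair (one from each), accepting exactly when both do.
5 states suffice.
        0   1  
>  q0   q1  q0 
   q1   q2  q3 
   q2   q1  q4 
 * q3   q4  q3 
   q4   q3  q4 
(> = start, * = accepting)

start=q0; accept=q3; q0-0->q1; q0-1->q0; q1-0->q2; q1-1->q3; q2-0->q1; q2-1->q4; q3-0->q4; q3-1->q3; q4-0->q3; q4-1->q4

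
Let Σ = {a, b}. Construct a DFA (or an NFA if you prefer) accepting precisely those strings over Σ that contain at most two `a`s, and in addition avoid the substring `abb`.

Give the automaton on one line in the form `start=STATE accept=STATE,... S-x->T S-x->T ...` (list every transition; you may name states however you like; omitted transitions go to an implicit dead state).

start=s0 accept=s0,s1,s2,s3,s5 s0-a->s1 s0-b->s0 s1-a->s2 s1-b->s3 s2-a->s4 s2-b->s5 s3-a->s2 s3-b->s6 s4-a->s4 s4-b->s7 s5-a->s4 s5-b->s8 s6-a->s8 s6-b->s6 s7-a->s4 s7-b->s9 s8-a->s9 s8-b->s8 s9-a->s9 s9-b->s9

Handle the two conditions separately and then intersect. The first has 4 states tracking the count of `a`s, saturating at 3; the second has 4 states tracking partial matches of the forbidden pattern `abb`. A product state is a pair (one from each), accepting exactly when both do.
10 states suffice.
        a   b  
>* s0   s1  s0 
 * s1   s2  s3 
 * s2   s4  s5 
 * s3   s2  s6 
   s4   s4  s7 
 * s5   s4  s8 
   s6   s8  s6 
   s7   s4  s9 
   s8   s9  s8 
   s9   s9  s9 
(> = start, * = accepting)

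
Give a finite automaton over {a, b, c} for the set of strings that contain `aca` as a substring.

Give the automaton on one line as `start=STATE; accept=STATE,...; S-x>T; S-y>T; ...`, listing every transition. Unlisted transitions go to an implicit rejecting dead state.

States q0..q2 record the length of the longest prefix of `aca` that matches the current input suffix. Reaching q3 means `aca` has been seen, and we stay there forever. Accept from q3.
4 states suffice.
        a   b   c  
>  q0   q1  q0  q0 
   q1   q1  q0  q2 
   q2   q3  q0  q0 
 * q3   q3  q3  q3 
(> = start, * = accepting)

start=q0; accept=q3; q0-a>q1; q0-b>q0; q0-c>q0; q1-a>q1; q1-b>q0; q1-c>q2; q2-a>q3; q2-b>q0; q2-c>q0; q3-a>q3; q3-b>q3; q3-c>q3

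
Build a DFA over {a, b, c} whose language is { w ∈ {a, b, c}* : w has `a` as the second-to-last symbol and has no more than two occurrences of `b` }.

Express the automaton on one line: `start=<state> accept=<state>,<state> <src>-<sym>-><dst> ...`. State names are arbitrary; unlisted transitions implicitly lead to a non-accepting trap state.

start=q0 accept=q3,q4,q5,q8,q9,q12 q0-a->q1 q0-b->q2 q0-c->q0 q1-a->q3 q1-b->q4 q1-c->q5 q2-a->q6 q2-b->q7 q2-c->q2 q3-a->q3 q3-b->q4 q3-c->q5 q4-a->q6 q4-b->q7 q4-c->q2 q5-a->q1 q5-b->q2 q5-c->q0 q6-a->q8 q6-b->q9 q6-c->q4 q7-a->q10 q7-b->q11 q7-c->q7 q8-a->q8 q8-b->q9 q8-c->q4 q9-a->q10 q9-b->q11 q9-c->q7 q10-a->q12 q10-b->q11 q10-c->q9 q11-a->q11 q11-b->q11 q11-c->q11 q12-a->q12 q12-b->q11 q12-c->q9

Run two small machines in parallel and take their product. The first has 13 states tracking the last 2 symbols read; the second has 4 states tracking the count of `b`s, saturating at 3. A product state is a pair (one from each), accepting exactly when both do. After merging equivalent states the machine shrinks.
With 13 states:
          a    b    c  
>  q0     q1   q2   q0 
   q1     q3   q4   q5 
   q2     q6   q7   q2 
 * q3     q3   q4   q5 
 * q4     q6   q7   q2 
 * q5     q1   q2   q0 
   q6     q8   q9   q4 
   q7    q10  q11   q7 
 * q8     q8   q9   q4 
 * q9    q10  q11   q7 
   q10   q12  q11   q9 
   q11   q11  q11  q11 
 * q12   q12  q11   q9 
(> = start, * = accepting)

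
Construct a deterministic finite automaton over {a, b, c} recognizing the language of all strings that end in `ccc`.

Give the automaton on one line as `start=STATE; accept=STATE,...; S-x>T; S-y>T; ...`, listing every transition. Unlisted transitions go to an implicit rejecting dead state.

Let each state record the length of the longest suffix of the input read so far that is also a prefix of `ccc`. S1 means the last symbol is `c`; S2 means the last 2 symbols are `cc`; S3 means the last 3 symbols are `ccc`. Accept only at S3, where the string currently ends in `ccc`.
A 4-state machine:
        a   b   c  
>  S0   S0  S0  S1 
   S1   S0  S0  S2 
   S2   S0  S0  S3 
 * S3   S0  S0  S3 
(> = start, * = accepting)

start=S0; accept=S3; S0-a>S0; S0-b>S0; S0-c>S1; S1-a>S0; S1-b>S0; S1-c>S2; S2-a>S0; S2-b>S0; S2-c>S3; S3-a>S0; S3-b>S0; S3-c>S3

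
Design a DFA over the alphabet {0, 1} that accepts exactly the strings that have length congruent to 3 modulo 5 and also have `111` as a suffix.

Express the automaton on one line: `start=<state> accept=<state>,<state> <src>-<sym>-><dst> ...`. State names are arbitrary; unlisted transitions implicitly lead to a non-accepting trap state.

Build one automaton per condition and run them in lockstep. The first has 5 states tracking the input length modulo 5; the second has 4 states tracking how much of the suffix `111` has currently been matched. A product state is a pair (one from each), accepting exactly when both do. Minimizing collapses redundant product states.
An 8-state machine:
        0   1  
>  q0   q1  q2 
   q1   q3  q3 
   q2   q3  q4 
   q3   q5  q5 
   q4   q5  q6 
   q5   q7  q7 
 * q6   q7  q7 
   q7   q0  q0 
(> = start, * = accepting)

start=q0 accept=q6 q0-0->q1 q0-1->q2 q1-0->q3 q1-1->q3 q2-0->q3 q2-1->q4 q3-0->q5 q3-1->q5 q4-0->q5 q4-1->q6 q5-0->q7 q5-1->q7 q6-0->q7 q6-1->q7 q7-0->q0 q7-1->q0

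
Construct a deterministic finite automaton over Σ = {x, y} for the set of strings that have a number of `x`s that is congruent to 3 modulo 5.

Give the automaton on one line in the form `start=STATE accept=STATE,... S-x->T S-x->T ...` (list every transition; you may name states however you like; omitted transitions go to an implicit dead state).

The only thing that matters is how many `x`s have appeared, reduced mod 5. Use one state per residue: S0 for 0, …, S4 for 4. Reading `x` moves to the next residue; anything else stays put. S3 is accepting.
A 5-state machine:
        x   y  
>  S0   S1  S0 
   S1   S2  S1 
   S2   S3  S2 
 * S3   S4  S3 
   S4   S0  S4 
(> = start, * = accepting)

start=S0 accept=S3 S0-x->S1 S0-y->S0 S1-x->S2 S1-y->S1 S2-x->S3 S2-y->S2 S3-x->S4 S3-y->S3 S4-x->S0 S4-y->S4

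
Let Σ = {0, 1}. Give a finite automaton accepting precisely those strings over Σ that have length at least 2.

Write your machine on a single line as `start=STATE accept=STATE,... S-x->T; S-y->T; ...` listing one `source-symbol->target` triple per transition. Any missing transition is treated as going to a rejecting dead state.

Count input length up to 3: every symbol moves from q0 toward q3, which means 'more than 2' and absorbs. Accept from {q2, q3}.
A 4-state machine:
        0   1  
>  q0   q1  q1 
   q1   q2  q2 
 * q2   q3  q3 
 * q3   q3  q3 
(> = start, * = accepting)

start=q0; accept=q2,q3; q0-0->q1; q0-1->q1; q1-0->q2; q1-1->q2; q2-0->q3; q2-1->q3; q3-0->q3; q3-1->q3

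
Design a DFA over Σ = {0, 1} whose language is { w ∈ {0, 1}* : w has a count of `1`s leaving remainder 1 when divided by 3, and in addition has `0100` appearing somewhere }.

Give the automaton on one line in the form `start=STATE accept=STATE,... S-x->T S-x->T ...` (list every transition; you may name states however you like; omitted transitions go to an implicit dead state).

Build one automaton per condition and run them in lockstep. One (3 states) tracks the count of `1`s modulo 3; the other (5 states) tracks whether and how much of `0100` has been seen. Each combined state is a pair, one component from each; accept when both components accept.
A 15-state machine:
          0    1  
>  q0     q1   q2 
   q1     q1   q3 
   q2     q4   q5 
   q3     q6   q5 
   q4     q4   q7 
   q5     q8   q0 
   q6     q9   q7 
   q7    q10   q0 
   q8     q8  q11 
 * q9     q9  q12 
   q10   q12  q11 
   q11   q13   q2 
   q12   q12  q14 
   q13   q14   q3 
   q14   q14   q9 
(> = start, * = accepting)

start=q0 accept=q9 q0-0->q1 q0-1->q2 q1-0->q1 q1-1->q3 q2-0->q4 q2-1->q5 q3-0->q6 q3-1->q5 q4-0->q4 q4-1->q7 q5-0->q8 q5-1->q0 q6-0->q9 q6-1->q7 q7-0->q10 q7-1->q0 q8-0->q8 q8-1->q11 q9-0->q9 q9-1->q12 q10-0->q12 q10-1->q11 q11-0->q13 q11-1->q2 q12-0->q12 q12-1->q14 q13-0->q14 q13-1->q3 q14-0->q14 q14-1->q9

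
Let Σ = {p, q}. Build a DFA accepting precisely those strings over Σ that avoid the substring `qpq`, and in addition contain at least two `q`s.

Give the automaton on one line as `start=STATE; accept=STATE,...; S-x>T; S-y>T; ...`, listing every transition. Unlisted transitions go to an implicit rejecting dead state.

start=S0; accept=S3,S6,S7; S0-p>S0; S0-q>S1; S1-p>S2; S1-q>S3; S2-p>S4; S2-q>S5; S3-p>S6; S3-q>S3; S4-p>S4; S4-q>S3; S5-p>S5; S5-q>S5; S6-p>S7; S6-q>S5; S7-p>S7; S7-q>S3

Run two small machines in parallel and take their product. One (4 states) tracks partial matches of the forbidden pattern `qpq`; the other (4 states) tracks the count of `q`s, saturating at 3. Each combined state is a pair, one component from each; accept when both components accept. Equivalent product states are then merged.
An 8-state machine:
        p   q  
>  S0   S0  S1 
   S1   S2  S3 
   S2   S4  S5 
 * S3   S6  S3 
   S4   S4  S3 
   S5   S5  S5 
 * S6   S7  S5 
 * S7   S7  S3 
(> = start, * = accepting)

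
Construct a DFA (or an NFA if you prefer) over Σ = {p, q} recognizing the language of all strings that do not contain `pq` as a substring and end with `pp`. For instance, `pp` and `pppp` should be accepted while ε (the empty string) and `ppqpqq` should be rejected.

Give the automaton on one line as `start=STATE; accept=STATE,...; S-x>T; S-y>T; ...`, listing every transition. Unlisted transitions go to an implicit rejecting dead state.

Build one automaton per condition and run them in lockstep. One (3 states) tracks partial matches of the forbidden pattern `pq`; the other (3 states) tracks how much of the suffix `pp` has currently been matched. Each combined state is a pair, one component from each; accept when both components accept.
A 6-state machine:
        p   q  
>  S0   S1  S0 
   S1   S2  S3 
 * S2   S2  S3 
   S3   S4  S3 
   S4   S5  S3 
   S5   S5  S3 
(> = start, * = accepting)

start=S0; accept=S2; S0-p>S1; S0-q>S0; S1-p>S2; S1-q>S3; S2-p>S2; S2-q>S3; S3-p>S4; S3-q>S3; S4-p>S5; S4-q>S3; S5-p>S5; S5-q>S3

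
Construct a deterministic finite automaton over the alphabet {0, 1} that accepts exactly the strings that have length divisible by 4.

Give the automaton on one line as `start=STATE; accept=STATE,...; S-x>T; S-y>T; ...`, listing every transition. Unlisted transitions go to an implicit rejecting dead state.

Only the length mod 4 matters, so use a 4-cycle: from any state, every input symbol moves to the next state, wrapping S3 back to S0. Mark S0 accepting.
With 4 states:
        0   1  
>* S0   S1  S1 
   S1   S2  S2 
   S2   S3  S3 
   S3   S0  S0 
(> = start, * = accepting)

start=S0; accept=S0; S0-0>S1; S0-1>S1; S1-0>S2; S1-1>S2; S2-0>S3; S2-1>S3; S3-0>S0; S3-1>S0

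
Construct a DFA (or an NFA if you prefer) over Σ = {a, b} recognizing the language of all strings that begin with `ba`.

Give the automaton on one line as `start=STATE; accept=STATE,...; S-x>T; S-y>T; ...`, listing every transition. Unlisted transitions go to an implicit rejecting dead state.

start=s0; accept=s2; s0-a>s3; s0-b>s1; s1-a>s2; s1-b>s3; s2-a>s2; s2-b>s2; s3-a>s3; s3-b>s3

Walk along `ba` while the input agrees: from s0 take `b` to s1, and so on. Any deviation drops to the rejecting sink s3. Once s2 is reached the prefix is confirmed and every continuation is accepted.
        a   b  
>  s0   s3  s1 
   s1   s2  s3 
 * s2   s2  s2 
   s3   s3  s3 
(> = start, * = accepting)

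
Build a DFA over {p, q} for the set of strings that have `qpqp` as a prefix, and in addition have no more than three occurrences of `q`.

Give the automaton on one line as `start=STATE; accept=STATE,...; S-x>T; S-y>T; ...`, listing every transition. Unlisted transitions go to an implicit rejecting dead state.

start=s0; accept=s5,s6; s0-p>s1; s0-q>s2; s1-p>s1; s1-q>s1; s2-p>s3; s2-q>s1; s3-p>s1; s3-q>s4; s4-p>s5; s4-q>s1; s5-p>s5; s5-q>s6; s6-p>s6; s6-q>s1

Handle the two conditions separately and then intersect. The first has 6 states tracking whether the input so far still matches the prefix `qpqp`; the second has 5 states tracking the count of `q`s, saturating at 4. A product state is a pair (one from each), accepting exactly when both do. Minimizing collapses redundant product states.
7 states suffice.
        p   q  
>  s0   s1  s2 
   s1   s1  s1 
   s2   s3  s1 
   s3   s1  s4 
   s4   s5  s1 
 * s5   s5  s6 
 * s6   s6  s1 
(> = start, * = accepting)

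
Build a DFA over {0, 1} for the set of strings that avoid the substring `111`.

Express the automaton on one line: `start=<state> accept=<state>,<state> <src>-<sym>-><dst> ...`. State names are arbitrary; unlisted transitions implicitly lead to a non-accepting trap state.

start=q0 accept=q0,q1,q2 q0-0->q0 q0-1->q1 q1-0->q0 q1-1->q2 q2-0->q0 q2-1->q3 q3-0->q3 q3-1->q3

This is the complement of 'contains `111`'. Use the same substring-matching states — q0 through q3 holding how much of `111` has just been matched — but flip the accepting set: everything except the trap q3 accepts.
        0   1  
>* q0   q0  q1 
 * q1   q0  q2 
 * q2   q0  q3 
   q3   q3  q3 
(> = start, * = accepting)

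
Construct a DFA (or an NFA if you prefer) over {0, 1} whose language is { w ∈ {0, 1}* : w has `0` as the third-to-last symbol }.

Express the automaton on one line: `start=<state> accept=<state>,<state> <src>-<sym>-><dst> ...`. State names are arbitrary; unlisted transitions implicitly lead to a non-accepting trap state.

start=q0 accept=q7,q8,q9,q10 q0-0->q1 q0-1->q2 q1-0->q3 q1-1->q4 q2-0->q5 q2-1->q6 q3-0->q7 q3-1->q8 q4-0->q9 q4-1->q10 q5-0->q11 q5-1->q12 q6-0->q13 q6-1->q14 q7-0->q7 q7-1->q8 q8-0->q9 q8-1->q10 q9-0->q11 q9-1->q12 q10-0->q13 q10-1->q14 q11-0->q7 q11-1->q8 q12-0->q9 q12-1->q10 q13-0->q11 q13-1->q12 q14-0->q13 q14-1->q14

A DFA must remember the last 3 symbols (since which symbol is third-to-last isn't known until the input ends). Use one state per possible window of the last ≤3 symbols; accept from those whose window starts with `0`.
With 15 states:
          0    1  
>  q0     q1   q2 
   q1     q3   q4 
   q2     q5   q6 
   q3     q7   q8 
   q4     q9  q10 
   q5    q11  q12 
   q6    q13  q14 
 * q7     q7   q8 
 * q8     q9  q10 
 * q9    q11  q12 
 * q10   q13  q14 
   q11    q7   q8 
   q12    q9  q10 
   q13   q11  q12 
   q14   q13  q14 
(> = start, * = accepting)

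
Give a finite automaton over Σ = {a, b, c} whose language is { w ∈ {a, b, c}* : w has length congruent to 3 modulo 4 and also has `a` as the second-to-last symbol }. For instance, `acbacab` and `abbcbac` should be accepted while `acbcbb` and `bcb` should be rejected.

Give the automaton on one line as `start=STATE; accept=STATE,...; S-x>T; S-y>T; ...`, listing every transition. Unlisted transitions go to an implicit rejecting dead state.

start=q0; accept=q4; q0-a>q1; q0-b>q1; q0-c>q1; q1-a>q2; q1-b>q3; q1-c>q3; q2-a>q4; q2-b>q4; q2-c>q4; q3-a>q5; q3-b>q5; q3-c>q5; q4-a>q0; q4-b>q0; q4-c>q0; q5-a>q0; q5-b>q0; q5-c>q0

Handle the two conditions separately and then intersect. One (4 states) tracks the input length modulo 4; the other (13 states) tracks the last 2 symbols read. Each combined state is a pair, one component from each; accept when both components accept. Minimizing collapses redundant product states.
6 states suffice.
        a   b   c  
>  q0   q1  q1  q1 
   q1   q2  q3  q3 
   q2   q4  q4  q4 
   q3   q5  q5  q5 
 * q4   q0  q0  q0 
   q5   q0  q0  q0 
(> = start, * = accepting)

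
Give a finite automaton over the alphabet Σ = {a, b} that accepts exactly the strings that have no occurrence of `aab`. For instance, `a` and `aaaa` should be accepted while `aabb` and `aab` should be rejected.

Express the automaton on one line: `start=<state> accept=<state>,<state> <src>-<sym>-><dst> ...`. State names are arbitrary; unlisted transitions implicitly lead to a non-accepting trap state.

Track partial matches of the forbidden pattern `aab`. State S3 is a dead state reached once `aab` has occurred; every other state accepts. S0 means no part of `aab` is currently matched.
With 4 states:
        a   b  
>* S0   S1  S0 
 * S1   S2  S0 
 * S2   S2  S3 
   S3   S3  S3 
(> = start, * = accepting)

start=S0 accept=S0,S1,S2 S0-a->S1 S0-b->S0 S1-a->S2 S1-b->S0 S2-a->S2 S2-b->S3 S3-a->S3 S3-b->S3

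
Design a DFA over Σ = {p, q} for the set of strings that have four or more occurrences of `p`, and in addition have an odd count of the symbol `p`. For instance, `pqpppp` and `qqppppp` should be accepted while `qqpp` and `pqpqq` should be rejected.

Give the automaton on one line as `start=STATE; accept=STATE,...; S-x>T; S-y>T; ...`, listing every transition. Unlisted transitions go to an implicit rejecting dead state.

start=S0; accept=S5; S0-p>S1; S0-q>S0; S1-p>S2; S1-q>S1; S2-p>S3; S2-q>S2; S3-p>S4; S3-q>S3; S4-p>S5; S4-q>S4; S5-p>S4; S5-q>S5

Handle the two conditions separately and then intersect. The first has 6 states tracking the count of `p`s, saturating at 5; the second has 2 states tracking the count of `p`s modulo 2. A product state is a pair (one from each), accepting exactly when both do. Equivalent product states are then merged.
        p   q  
>  S0   S1  S0 
   S1   S2  S1 
   S2   S3  S2 
   S3   S4  S3 
   S4   S5  S4 
 * S5   S4  S5 
(> = start, * = accepting)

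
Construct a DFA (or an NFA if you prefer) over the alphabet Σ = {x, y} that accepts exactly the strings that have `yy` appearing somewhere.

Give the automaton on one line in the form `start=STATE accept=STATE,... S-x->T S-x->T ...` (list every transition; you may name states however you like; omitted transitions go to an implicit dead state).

States q0..q1 record the length of the longest prefix of `yy` that matches the current input suffix. Reaching q2 means `yy` has been seen, and we stay there forever. Accept from q2.
With 3 states:
        x   y  
>  q0   q0  q1 
   q1   q0  q2 
 * q2   q2  q2 
(> = start, * = accepting)

start=q0 accept=q2 q0-x->q0 q0-y->q1 q1-x->q0 q1-y->q2 q2-x->q2 q2-y->q2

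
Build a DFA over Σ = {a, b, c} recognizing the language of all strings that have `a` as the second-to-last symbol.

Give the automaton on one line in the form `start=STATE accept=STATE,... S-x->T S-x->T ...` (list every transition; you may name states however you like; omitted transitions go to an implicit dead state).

start=q0 accept=q4,q5,q6 q0-a->q1 q0-b->q2 q0-c->q3 q1-a->q4 q1-b->q5 q1-c->q6 q2-a->q7 q2-b->q8 q2-c->q9 q3-a->q10 q3-b->q11 q3-c->q12 q4-a->q4 q4-b->q5 q4-c->q6 q5-a->q7 q5-b->q8 q5-c->q9 q6-a->q10 q6-b->q11 q6-c->q12 q7-a->q4 q7-b->q5 q7-c->q6 q8-a->q7 q8-b->q8 q8-c->q9 q9-a->q10 q9-b->q11 q9-c->q12 q10-a->q4 q10-b->q5 q10-c->q6 q11-a->q7 q11-b->q8 q11-c->q9 q12-a->q10 q12-b->q11 q12-c->q12

A DFA must remember the last 2 symbols (since which symbol is second-to-last isn't known until the input ends). Use one state per possible window of the last ≤2 symbols; accept from those whose window starts with `a`.
13 states suffice.
          a    b    c  
>  q0     q1   q2   q3 
   q1     q4   q5   q6 
   q2     q7   q8   q9 
   q3    q10  q11  q12 
 * q4     q4   q5   q6 
 * q5     q7   q8   q9 
 * q6    q10  q11  q12 
   q7     q4   q5   q6 
   q8     q7   q8   q9 
   q9    q10  q11  q12 
   q10    q4   q5   q6 
   q11    q7   q8   q9 
   q12   q10  q11  q12 
(> = start, * = accepting)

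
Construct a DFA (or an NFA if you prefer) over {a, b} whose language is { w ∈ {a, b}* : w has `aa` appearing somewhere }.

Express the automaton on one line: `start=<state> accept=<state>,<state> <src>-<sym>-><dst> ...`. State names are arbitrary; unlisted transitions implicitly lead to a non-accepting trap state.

start=q0 accept=q2 q0-a->q1 q0-b->q0 q1-a->q2 q1-b->q0 q2-a->q2 q2-b->q2

Track how much of `aa` has been matched so far: state q0 is no progress, q2 is the absorbing accept state reached once `aa` has occurred. Intermediate states record partial matches; on a mismatch, fall back to the longest reusable overlap.
3 states suffice.
        a   b  
>  q0   q1  q0 
   q1   q2  q0 
 * q2   q2  q2 
(> = start, * = accepting)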